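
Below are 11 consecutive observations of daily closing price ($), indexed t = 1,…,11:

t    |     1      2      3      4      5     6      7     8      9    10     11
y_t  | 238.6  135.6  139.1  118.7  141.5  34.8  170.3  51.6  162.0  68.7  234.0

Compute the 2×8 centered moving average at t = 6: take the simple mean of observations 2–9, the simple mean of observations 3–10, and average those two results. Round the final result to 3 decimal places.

115.019

Sum over 2–9: 135.6 + 139.1 + 118.7 + 141.5 + 34.8 + 170.3 + 51.6 + 162.0 = 953.6
Sum over 3–10: 139.1 + 118.7 + 141.5 + 34.8 + 170.3 + 51.6 + 162.0 + 68.7 = 886.7
CMA at t=6 = (953.6 + 886.7) / (2·8) = 1840.3 / 16 = 115.019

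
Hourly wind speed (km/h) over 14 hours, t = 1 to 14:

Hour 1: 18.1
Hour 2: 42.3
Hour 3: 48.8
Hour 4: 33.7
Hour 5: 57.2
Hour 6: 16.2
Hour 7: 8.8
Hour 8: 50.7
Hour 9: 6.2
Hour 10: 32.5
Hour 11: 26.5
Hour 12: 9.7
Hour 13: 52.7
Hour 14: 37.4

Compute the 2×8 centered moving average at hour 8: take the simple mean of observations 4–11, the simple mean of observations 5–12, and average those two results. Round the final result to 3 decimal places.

27.475

Sum over 4–11: 33.7 + 57.2 + 16.2 + 8.8 + 50.7 + 6.2 + 32.5 + 26.5 = 231.8
Sum over 5–12: 57.2 + 16.2 + 8.8 + 50.7 + 6.2 + 32.5 + 26.5 + 9.7 = 207.8
CMA at t=8 = (231.8 + 207.8) / (2·8) = 439.6 / 16 = 27.475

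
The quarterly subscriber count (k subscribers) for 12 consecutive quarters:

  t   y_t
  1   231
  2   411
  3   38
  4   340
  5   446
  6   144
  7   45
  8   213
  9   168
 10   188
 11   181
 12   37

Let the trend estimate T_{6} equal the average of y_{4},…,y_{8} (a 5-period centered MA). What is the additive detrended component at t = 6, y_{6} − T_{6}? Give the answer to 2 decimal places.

Trend T_6 = (340 + 446 + 144 + 45 + 213) / 5 = 1188/5 = 237.6000
Detrended value: 144 − 237.6000 = -93.60

-93.60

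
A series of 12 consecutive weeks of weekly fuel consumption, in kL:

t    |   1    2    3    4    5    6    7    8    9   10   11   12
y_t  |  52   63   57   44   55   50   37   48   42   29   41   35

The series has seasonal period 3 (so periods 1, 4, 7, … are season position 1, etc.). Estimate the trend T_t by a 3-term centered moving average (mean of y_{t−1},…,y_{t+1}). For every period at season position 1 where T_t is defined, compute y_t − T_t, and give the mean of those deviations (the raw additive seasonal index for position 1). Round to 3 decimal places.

-8.111

Season position 1 occurs at t = 4, 7, 10 (where T_t is defined).
t=4: T_4 = 52.00000; y_4 − T_4 = 44 − 52.00000 = -8.00000
t=7: T_7 = 45.00000; y_7 − T_7 = 37 − 45.00000 = -8.00000
t=10: T_10 = 37.33333; y_10 − T_10 = 29 − 37.33333 = -8.33333
Mean deviation: (-8.00000 + -8.00000 + -8.33333) / 3 = -8.111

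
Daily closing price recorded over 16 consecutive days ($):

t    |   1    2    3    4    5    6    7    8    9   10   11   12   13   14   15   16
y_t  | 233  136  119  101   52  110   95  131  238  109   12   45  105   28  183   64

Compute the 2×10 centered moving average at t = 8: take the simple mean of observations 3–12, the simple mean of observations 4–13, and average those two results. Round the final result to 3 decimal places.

Sum over 3–12: 119 + 101 + 52 + 110 + 95 + 131 + 238 + 109 + 12 + 45 = 1012
Sum over 4–13: 101 + 52 + 110 + 95 + 131 + 238 + 109 + 12 + 45 + 105 = 998
CMA at t=8 = (1012 + 998) / (2·10) = 2010 / 20 = 100.500

100.500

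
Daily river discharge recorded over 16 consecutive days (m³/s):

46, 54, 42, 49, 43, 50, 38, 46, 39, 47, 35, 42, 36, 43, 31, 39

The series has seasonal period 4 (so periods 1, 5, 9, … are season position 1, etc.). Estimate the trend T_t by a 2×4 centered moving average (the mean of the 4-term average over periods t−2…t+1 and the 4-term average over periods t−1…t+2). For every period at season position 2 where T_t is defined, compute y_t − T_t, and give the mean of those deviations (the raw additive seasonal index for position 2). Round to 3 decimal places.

Season position 2 occurs at t = 6, 10, 14 (where T_t is defined).
t=6: T_6 = 44.62500; y_6 − T_6 = 50 − 44.62500 = 5.37500
t=10: T_10 = 41.25000; y_10 − T_10 = 47 − 41.25000 = 5.75000
t=14: T_14 = 37.62500; y_14 − T_14 = 43 − 37.62500 = 5.37500
Mean deviation: (5.37500 + 5.75000 + 5.37500) / 3 = 5.500

5.500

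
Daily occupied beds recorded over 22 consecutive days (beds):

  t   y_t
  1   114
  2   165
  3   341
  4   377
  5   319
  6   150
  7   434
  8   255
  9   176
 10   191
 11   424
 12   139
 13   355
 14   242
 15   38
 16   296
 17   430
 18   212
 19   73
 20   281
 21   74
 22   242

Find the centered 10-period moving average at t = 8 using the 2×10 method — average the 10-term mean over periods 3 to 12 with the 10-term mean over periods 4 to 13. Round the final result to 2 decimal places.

Sum over 3–12: 341 + 377 + 319 + 150 + 434 + 255 + 176 + 191 + 424 + 139 = 2806
Sum over 4–13: 377 + 319 + 150 + 434 + 255 + 176 + 191 + 424 + 139 + 355 = 2820
CMA at t=8 = (2806 + 2820) / (2·10) = 5626 / 20 = 281.30

281.30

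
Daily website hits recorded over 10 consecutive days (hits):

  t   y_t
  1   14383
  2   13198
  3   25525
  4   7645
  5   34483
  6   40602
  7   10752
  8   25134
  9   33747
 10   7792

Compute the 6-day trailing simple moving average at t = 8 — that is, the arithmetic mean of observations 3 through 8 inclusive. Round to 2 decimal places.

24023.50

Sum of periods 3–8: 25525 + 7645 + 34483 + 40602 + 10752 + 25134 = 144141
Divide by 6: 144141 / 6 = 24023.50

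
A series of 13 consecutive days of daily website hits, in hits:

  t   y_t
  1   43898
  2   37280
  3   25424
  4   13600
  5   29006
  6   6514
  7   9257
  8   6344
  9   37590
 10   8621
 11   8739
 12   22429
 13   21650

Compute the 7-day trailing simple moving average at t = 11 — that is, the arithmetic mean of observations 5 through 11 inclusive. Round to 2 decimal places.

15153.00

Sum of periods 5–11: 29006 + 6514 + 9257 + 6344 + 37590 + 8621 + 8739 = 106071
Divide by 7: 106071 / 7 = 15153.00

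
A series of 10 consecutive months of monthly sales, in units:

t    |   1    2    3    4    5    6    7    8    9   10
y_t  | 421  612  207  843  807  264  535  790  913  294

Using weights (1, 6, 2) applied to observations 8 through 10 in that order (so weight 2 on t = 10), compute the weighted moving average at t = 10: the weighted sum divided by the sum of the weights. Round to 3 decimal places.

761.778

Weighted sum: 1·790 + 6·913 + 2·294 = 790 + 5478 + 588 = 6856
Weight total: 1 + 6 + 2 = 9
WMA = 6856 / 9 = 761.778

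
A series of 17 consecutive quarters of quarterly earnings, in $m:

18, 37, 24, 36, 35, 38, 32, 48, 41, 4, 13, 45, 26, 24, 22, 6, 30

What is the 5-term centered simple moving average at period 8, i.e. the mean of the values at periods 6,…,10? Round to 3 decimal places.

Sum of periods 6–10: 38 + 32 + 48 + 41 + 4 = 163
Divide by 5: 163 / 5 = 32.600

32.600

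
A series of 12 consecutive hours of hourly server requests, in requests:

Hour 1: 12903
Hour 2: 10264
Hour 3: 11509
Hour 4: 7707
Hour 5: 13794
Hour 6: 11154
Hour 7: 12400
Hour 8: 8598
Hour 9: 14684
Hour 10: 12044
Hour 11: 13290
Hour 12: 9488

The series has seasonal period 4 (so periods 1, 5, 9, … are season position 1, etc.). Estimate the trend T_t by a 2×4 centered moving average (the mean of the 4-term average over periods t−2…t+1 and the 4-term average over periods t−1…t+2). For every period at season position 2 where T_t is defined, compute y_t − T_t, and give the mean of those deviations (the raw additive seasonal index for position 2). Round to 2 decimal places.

Season position 2 occurs at t = 6, 10 (where T_t is defined).
t=6: T_6 = 11375.1250; y_6 − T_6 = 11154 − 11375.1250 = -221.1250
t=10: T_10 = 12265.2500; y_10 − T_10 = 12044 − 12265.2500 = -221.2500
Mean deviation: (-221.1250 + -221.2500) / 2 = -221.19

-221.19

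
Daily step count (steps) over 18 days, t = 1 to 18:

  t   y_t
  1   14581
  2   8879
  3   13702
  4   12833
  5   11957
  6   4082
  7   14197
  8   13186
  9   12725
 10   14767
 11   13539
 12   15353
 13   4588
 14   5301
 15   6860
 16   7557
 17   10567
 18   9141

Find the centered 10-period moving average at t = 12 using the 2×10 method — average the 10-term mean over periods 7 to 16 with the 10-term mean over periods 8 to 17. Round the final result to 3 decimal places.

10625.800

Sum over 7–16: 14197 + 13186 + 12725 + 14767 + 13539 + 15353 + 4588 + 5301 + 6860 + 7557 = 108073
Sum over 8–17: 13186 + 12725 + 14767 + 13539 + 15353 + 4588 + 5301 + 6860 + 7557 + 10567 = 104443
CMA at t=12 = (108073 + 104443) / (2·10) = 212516 / 20 = 10625.800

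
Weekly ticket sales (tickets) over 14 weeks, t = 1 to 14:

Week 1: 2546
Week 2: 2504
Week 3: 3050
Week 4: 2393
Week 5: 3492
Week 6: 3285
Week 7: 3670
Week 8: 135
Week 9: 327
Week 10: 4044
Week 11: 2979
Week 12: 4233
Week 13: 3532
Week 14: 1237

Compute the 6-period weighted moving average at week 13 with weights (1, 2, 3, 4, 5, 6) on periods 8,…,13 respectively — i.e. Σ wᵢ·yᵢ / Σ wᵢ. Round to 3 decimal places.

3199.714

Weighted sum: 1·135 + 2·327 + 3·4044 + 4·2979 + 5·4233 + 6·3532 = 135 + 654 + 12132 + 11916 + 21165 + 21192 = 67194
Weight total: 1 + 2 + 3 + 4 + 5 + 6 = 21
WMA = 67194 / 21 = 3199.714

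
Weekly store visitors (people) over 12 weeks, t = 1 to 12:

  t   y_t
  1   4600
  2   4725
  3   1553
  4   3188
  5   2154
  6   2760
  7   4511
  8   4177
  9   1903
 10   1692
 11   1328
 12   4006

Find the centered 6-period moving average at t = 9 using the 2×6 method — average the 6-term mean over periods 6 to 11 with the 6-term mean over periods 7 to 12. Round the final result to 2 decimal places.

2832.33

Sum over 6–11: 2760 + 4511 + 4177 + 1903 + 1692 + 1328 = 16371
Sum over 7–12: 4511 + 4177 + 1903 + 1692 + 1328 + 4006 = 17617
CMA at t=9 = (16371 + 17617) / (2·6) = 33988 / 12 = 2832.33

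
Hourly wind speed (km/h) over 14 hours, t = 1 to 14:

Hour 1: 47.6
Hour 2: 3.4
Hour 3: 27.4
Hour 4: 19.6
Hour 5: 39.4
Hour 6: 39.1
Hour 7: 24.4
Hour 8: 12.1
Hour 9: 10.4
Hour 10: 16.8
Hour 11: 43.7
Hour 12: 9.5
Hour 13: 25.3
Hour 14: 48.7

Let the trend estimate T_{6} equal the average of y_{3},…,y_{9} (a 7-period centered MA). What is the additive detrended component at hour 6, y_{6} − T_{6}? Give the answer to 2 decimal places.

Trend T_6 = (27.4 + 19.6 + 39.4 + 39.1 + 24.4 + 12.1 + 10.4) / 7 = 172.4/7 = 24.6286
Detrended value: 39.1 − 24.6286 = 14.47

14.47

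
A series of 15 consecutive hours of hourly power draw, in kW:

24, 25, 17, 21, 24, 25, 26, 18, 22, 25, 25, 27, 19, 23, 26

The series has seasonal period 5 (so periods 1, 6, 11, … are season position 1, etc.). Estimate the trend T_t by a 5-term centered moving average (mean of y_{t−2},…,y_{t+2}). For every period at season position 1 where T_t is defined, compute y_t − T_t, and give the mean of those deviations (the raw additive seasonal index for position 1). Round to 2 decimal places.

1.80

Season position 1 occurs at t = 6, 11 (where T_t is defined).
t=6: T_6 = 22.8000; y_6 − T_6 = 25 − 22.8000 = 2.2000
t=11: T_11 = 23.6000; y_11 − T_11 = 25 − 23.6000 = 1.4000
Mean deviation: (2.2000 + 1.4000) / 2 = 1.80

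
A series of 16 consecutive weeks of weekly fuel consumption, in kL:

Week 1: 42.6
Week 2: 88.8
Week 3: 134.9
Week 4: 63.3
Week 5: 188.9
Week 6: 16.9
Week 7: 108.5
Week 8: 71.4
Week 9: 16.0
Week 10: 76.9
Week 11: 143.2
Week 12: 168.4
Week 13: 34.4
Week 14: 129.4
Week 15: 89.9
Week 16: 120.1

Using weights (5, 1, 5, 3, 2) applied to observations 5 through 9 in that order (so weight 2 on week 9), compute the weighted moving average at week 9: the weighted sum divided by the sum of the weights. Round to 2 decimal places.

109.38

Weighted sum: 5·188.9 + 1·16.9 + 5·108.5 + 3·71.4 + 2·16.0 = 944.5 + 16.9 + 542.5 + 214.2 + 32.0 = 1750.1
Weight total: 5 + 1 + 5 + 3 + 2 = 16
WMA = 1750.1 / 16 = 109.38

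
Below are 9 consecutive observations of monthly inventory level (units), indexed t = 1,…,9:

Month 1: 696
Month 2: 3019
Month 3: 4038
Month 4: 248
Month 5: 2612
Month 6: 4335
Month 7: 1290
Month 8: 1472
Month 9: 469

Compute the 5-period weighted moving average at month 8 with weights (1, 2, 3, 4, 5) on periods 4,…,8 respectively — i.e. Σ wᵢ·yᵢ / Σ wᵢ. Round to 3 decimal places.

2066.467

Weighted sum: 1·248 + 2·2612 + 3·4335 + 4·1290 + 5·1472 = 248 + 5224 + 13005 + 5160 + 7360 = 30997
Weight total: 1 + 2 + 3 + 4 + 5 = 15
WMA = 30997 / 15 = 2066.467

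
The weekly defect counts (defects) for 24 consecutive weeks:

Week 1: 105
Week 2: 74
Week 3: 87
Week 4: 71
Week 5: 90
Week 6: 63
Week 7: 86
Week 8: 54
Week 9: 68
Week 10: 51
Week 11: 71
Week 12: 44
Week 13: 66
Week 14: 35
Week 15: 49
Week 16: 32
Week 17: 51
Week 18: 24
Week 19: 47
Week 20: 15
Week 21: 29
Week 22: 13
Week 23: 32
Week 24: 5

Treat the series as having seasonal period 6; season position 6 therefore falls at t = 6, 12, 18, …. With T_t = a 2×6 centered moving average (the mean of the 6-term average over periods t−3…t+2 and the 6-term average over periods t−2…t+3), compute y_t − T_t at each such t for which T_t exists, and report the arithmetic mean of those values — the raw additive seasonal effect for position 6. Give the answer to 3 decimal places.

Season position 6 occurs at t = 6, 12, 18 (where T_t is defined).
t=6: T_6 = 73.58333; y_6 − T_6 = 63 − 73.58333 = -10.58333
t=12: T_12 = 54.25000; y_12 − T_12 = 44 − 54.25000 = -10.25000
t=18: T_18 = 34.66667; y_18 − T_18 = 24 − 34.66667 = -10.66667
Mean deviation: (-10.58333 + -10.25000 + -10.66667) / 3 = -10.500

-10.500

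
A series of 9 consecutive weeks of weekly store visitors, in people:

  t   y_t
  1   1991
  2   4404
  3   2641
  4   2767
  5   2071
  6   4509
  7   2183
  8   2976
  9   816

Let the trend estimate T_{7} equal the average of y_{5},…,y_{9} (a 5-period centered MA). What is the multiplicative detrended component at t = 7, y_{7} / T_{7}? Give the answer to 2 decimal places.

0.87

Trend T_7 = (2071 + 4509 + 2183 + 2976 + 816) / 5 = 12555/5 = 2511.0000
Ratio to trend: 2183 / 2511.0000 = 0.87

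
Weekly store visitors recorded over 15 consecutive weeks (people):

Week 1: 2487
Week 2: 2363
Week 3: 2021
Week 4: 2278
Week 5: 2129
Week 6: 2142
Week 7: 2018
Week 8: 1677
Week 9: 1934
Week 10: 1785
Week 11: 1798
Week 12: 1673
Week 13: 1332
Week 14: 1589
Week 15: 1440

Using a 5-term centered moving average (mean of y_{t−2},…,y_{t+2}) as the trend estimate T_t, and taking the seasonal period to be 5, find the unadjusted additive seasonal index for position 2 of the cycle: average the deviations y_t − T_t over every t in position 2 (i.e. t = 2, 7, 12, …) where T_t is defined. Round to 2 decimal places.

Season position 2 occurs at t = 7, 12 (where T_t is defined).
t=7: T_7 = 1980.0000; y_7 − T_7 = 2018 − 1980.0000 = 38.0000
t=12: T_12 = 1635.4000; y_12 − T_12 = 1673 − 1635.4000 = 37.6000
Mean deviation: (38.0000 + 37.6000) / 2 = 37.80

37.80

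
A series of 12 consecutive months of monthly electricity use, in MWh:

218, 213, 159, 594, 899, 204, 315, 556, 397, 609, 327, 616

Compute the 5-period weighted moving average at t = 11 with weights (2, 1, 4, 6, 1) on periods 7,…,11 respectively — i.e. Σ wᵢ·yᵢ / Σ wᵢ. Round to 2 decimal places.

482.50

Weighted sum: 2·315 + 1·556 + 4·397 + 6·609 + 1·327 = 630 + 556 + 1588 + 3654 + 327 = 6755
Weight total: 2 + 1 + 4 + 6 + 1 = 14
WMA = 6755 / 14 = 482.50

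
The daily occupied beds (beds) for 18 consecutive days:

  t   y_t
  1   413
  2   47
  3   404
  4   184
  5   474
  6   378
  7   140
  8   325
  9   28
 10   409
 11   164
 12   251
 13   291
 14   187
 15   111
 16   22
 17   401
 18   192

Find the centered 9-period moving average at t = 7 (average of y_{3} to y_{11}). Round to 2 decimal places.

Sum of periods 3–11: 404 + 184 + 474 + 378 + 140 + 325 + 28 + 409 + 164 = 2506
Divide by 9: 2506 / 9 = 278.44

278.44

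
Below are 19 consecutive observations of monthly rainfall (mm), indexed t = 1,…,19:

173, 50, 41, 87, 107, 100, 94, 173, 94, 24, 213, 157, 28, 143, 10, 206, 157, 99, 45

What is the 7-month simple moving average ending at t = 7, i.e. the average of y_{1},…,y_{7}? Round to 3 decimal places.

93.143

Sum of periods 1–7: 173 + 50 + 41 + 87 + 107 + 100 + 94 = 652
Divide by 7: 652 / 7 = 93.143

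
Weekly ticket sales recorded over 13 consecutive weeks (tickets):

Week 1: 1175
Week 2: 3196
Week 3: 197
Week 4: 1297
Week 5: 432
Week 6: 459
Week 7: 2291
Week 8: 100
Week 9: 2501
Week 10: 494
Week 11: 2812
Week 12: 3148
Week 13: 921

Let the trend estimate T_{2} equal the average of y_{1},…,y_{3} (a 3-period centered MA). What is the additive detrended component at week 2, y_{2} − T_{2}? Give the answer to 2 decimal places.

Trend T_2 = (1175 + 3196 + 197) / 3 = 4568/3 = 1522.6667
Detrended value: 3196 − 1522.6667 = 1673.33

1673.33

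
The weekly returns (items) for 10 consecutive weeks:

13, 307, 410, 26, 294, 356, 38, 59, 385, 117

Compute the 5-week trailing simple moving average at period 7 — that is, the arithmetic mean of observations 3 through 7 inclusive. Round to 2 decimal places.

224.80

Sum of periods 3–7: 410 + 26 + 294 + 356 + 38 = 1124
Divide by 5: 1124 / 5 = 224.80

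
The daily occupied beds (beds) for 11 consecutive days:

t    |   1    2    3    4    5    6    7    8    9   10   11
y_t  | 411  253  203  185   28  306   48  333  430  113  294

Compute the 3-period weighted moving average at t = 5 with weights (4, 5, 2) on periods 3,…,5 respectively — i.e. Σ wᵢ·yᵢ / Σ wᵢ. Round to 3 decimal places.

163.000

Weighted sum: 4·203 + 5·185 + 2·28 = 812 + 925 + 56 = 1793
Weight total: 4 + 5 + 2 = 11
WMA = 1793 / 11 = 163.000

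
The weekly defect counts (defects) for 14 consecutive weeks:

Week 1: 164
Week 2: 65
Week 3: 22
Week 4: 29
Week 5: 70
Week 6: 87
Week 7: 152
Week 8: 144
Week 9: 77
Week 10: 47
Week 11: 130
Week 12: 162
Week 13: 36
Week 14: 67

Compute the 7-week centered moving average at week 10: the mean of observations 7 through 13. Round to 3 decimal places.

106.857

Sum of periods 7–13: 152 + 144 + 77 + 47 + 130 + 162 + 36 = 748
Divide by 7: 748 / 7 = 106.857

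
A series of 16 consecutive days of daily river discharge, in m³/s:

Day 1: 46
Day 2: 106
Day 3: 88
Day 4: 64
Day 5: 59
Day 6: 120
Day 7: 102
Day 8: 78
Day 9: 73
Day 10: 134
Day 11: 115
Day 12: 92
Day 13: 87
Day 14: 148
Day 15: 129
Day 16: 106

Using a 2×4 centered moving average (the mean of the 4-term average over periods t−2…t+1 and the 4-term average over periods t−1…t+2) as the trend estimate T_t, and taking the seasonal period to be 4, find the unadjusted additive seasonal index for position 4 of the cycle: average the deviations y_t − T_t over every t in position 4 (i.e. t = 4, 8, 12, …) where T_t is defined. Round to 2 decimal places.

-16.92

Season position 4 occurs at t = 4, 8, 12 (where T_t is defined).
t=4: T_4 = 81.0000; y_4 − T_4 = 64 − 81.0000 = -17.0000
t=8: T_8 = 95.0000; y_8 − T_8 = 78 − 95.0000 = -17.0000
t=12: T_12 = 108.7500; y_12 − T_12 = 92 − 108.7500 = -16.7500
Mean deviation: (-17.0000 + -17.0000 + -16.7500) / 3 = -16.92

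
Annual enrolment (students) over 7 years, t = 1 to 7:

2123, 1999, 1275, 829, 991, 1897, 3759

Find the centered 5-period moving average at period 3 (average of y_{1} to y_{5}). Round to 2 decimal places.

Sum of periods 1–5: 2123 + 1999 + 1275 + 829 + 991 = 7217
Divide by 5: 7217 / 5 = 1443.40

1443.40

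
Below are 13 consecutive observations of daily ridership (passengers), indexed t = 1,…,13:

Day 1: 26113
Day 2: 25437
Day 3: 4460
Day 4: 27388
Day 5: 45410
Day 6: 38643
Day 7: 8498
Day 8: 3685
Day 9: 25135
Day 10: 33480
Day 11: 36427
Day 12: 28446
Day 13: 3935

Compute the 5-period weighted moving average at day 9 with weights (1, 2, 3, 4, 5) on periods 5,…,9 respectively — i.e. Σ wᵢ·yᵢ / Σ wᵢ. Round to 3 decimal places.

19240.333

Weighted sum: 1·45410 + 2·38643 + 3·8498 + 4·3685 + 5·25135 = 45410 + 77286 + 25494 + 14740 + 125675 = 288605
Weight total: 1 + 2 + 3 + 4 + 5 = 15
WMA = 288605 / 15 = 19240.333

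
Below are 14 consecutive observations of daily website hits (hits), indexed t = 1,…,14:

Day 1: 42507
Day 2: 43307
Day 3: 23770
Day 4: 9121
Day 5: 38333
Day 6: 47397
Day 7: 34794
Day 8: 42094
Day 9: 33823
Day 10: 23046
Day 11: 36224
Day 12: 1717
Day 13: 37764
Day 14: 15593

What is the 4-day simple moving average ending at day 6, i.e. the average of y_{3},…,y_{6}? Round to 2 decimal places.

Sum of periods 3–6: 23770 + 9121 + 38333 + 47397 = 118621
Divide by 4: 118621 / 4 = 29655.25

29655.25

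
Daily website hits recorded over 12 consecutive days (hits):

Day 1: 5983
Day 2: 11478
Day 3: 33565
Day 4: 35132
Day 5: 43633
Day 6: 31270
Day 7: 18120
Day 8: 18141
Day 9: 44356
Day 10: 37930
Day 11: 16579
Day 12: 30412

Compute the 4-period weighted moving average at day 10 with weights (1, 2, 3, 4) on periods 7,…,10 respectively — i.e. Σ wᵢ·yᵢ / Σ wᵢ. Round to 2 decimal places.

33919.00

Weighted sum: 1·18120 + 2·18141 + 3·44356 + 4·37930 = 18120 + 36282 + 133068 + 151720 = 339190
Weight total: 1 + 2 + 3 + 4 = 10
WMA = 339190 / 10 = 33919.00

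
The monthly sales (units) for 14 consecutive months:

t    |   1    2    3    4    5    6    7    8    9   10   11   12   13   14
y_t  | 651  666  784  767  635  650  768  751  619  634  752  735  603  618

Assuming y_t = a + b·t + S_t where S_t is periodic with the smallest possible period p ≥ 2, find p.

4

First differences y_{t+1} − y_t: 15, 118, -17, -132, 15, 118, -17, -132, 15, 118, …
The difference pattern repeats every 4 terms and not for any smaller step, so p = 4.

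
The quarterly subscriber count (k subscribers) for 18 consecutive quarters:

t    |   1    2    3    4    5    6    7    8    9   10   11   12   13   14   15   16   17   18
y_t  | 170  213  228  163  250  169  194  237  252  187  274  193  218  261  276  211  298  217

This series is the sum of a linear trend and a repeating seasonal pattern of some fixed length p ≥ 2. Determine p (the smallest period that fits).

First differences y_{t+1} − y_t: 43, 15, -65, 87, -81, 25, 43, 15, -65, 87, -81, 25, 43, 15, …
The difference pattern repeats every 6 terms and not for any smaller step, so p = 6.

6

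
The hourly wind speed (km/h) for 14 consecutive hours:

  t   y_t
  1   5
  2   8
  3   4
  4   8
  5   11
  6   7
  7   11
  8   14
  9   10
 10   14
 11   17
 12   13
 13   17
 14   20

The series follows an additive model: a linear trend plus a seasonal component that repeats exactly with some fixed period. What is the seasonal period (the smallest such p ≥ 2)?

First differences y_{t+1} − y_t: 3, -4, 4, 3, -4, 4, 3, -4, …
The difference pattern repeats every 3 terms and not for any smaller step, so p = 3.

3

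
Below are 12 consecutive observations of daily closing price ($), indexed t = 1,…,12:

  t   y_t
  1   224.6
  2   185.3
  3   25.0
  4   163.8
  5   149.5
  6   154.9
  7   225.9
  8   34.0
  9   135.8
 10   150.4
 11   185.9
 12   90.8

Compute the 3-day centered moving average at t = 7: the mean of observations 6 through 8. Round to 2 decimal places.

Sum of periods 6–8: 154.9 + 225.9 + 34.0 = 414.8
Divide by 3: 414.8 / 3 = 138.27

138.27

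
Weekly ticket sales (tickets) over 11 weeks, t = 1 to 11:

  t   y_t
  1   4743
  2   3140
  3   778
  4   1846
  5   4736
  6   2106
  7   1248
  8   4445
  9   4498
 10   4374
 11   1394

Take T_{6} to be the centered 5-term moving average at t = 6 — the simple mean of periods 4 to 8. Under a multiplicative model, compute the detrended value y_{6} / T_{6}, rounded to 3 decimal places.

Trend T_6 = (1846 + 4736 + 2106 + 1248 + 4445) / 5 = 14381/5 = 2876.20000
Ratio to trend: 2106 / 2876.20000 = 0.732

0.732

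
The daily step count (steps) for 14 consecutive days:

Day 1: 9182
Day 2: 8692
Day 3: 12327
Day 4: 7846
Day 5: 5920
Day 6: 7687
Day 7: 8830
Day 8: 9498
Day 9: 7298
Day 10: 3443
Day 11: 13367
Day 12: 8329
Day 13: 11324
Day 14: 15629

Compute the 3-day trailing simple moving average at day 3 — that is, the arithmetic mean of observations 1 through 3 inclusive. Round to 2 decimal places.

10067.00

Sum of periods 1–3: 9182 + 8692 + 12327 = 30201
Divide by 3: 30201 / 3 = 10067.00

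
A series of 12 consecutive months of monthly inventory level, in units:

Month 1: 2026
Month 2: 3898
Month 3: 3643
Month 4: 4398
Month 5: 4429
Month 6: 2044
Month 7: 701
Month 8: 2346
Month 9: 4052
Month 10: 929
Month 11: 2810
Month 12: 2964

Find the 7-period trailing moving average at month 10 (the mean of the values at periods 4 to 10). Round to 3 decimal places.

2699.857

Sum of periods 4–10: 4398 + 4429 + 2044 + 701 + 2346 + 4052 + 929 = 18899
Divide by 7: 18899 / 7 = 2699.857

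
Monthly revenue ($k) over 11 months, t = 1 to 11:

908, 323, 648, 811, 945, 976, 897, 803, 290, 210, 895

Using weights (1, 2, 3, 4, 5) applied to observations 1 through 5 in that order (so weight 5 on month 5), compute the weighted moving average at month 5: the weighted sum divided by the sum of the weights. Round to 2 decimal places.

Weighted sum: 1·908 + 2·323 + 3·648 + 4·811 + 5·945 = 908 + 646 + 1944 + 3244 + 4725 = 11467
Weight total: 1 + 2 + 3 + 4 + 5 = 15
WMA = 11467 / 15 = 764.47

764.47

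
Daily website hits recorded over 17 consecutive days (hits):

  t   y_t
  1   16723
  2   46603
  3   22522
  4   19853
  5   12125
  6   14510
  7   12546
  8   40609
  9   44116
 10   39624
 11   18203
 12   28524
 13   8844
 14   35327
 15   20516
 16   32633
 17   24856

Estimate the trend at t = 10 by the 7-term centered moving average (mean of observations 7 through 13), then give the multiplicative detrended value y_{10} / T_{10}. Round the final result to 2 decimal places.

1.44

Trend T_10 = (12546 + 40609 + 44116 + 39624 + 18203 + 28524 + 8844) / 7 = 192466/7 = 27495.1429
Ratio to trend: 39624 / 27495.1429 = 1.44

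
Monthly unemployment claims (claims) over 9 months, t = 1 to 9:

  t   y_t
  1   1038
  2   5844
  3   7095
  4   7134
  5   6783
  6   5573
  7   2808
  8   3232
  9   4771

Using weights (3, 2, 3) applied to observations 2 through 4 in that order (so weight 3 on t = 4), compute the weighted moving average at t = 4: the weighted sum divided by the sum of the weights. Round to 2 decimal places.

6640.50

Weighted sum: 3·5844 + 2·7095 + 3·7134 = 17532 + 14190 + 21402 = 53124
Weight total: 3 + 2 + 3 = 8
WMA = 53124 / 8 = 6640.50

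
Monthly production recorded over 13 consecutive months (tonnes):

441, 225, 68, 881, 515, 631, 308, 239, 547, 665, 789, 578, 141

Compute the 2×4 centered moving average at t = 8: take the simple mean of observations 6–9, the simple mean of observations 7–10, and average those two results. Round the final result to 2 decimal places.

Sum over 6–9: 631 + 308 + 239 + 547 = 1725
Sum over 7–10: 308 + 239 + 547 + 665 = 1759
CMA at t=8 = (1725 + 1759) / (2·4) = 3484 / 8 = 435.50

435.50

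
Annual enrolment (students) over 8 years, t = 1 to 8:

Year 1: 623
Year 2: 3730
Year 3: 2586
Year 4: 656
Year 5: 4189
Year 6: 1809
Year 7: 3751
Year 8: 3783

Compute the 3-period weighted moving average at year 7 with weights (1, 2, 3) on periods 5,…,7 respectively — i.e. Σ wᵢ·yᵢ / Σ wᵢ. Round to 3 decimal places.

3176.667

Weighted sum: 1·4189 + 2·1809 + 3·3751 = 4189 + 3618 + 11253 = 19060
Weight total: 1 + 2 + 3 = 6
WMA = 19060 / 6 = 3176.667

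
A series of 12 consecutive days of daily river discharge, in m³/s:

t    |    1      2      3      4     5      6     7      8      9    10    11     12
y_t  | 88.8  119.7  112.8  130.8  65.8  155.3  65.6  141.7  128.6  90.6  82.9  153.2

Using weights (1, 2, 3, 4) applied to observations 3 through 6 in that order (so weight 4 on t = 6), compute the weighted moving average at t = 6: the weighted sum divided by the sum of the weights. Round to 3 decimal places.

119.300

Weighted sum: 1·112.8 + 2·130.8 + 3·65.8 + 4·155.3 = 112.8 + 261.6 + 197.4 + 621.2 = 1193.0
Weight total: 1 + 2 + 3 + 4 = 10
WMA = 1193.0 / 10 = 119.300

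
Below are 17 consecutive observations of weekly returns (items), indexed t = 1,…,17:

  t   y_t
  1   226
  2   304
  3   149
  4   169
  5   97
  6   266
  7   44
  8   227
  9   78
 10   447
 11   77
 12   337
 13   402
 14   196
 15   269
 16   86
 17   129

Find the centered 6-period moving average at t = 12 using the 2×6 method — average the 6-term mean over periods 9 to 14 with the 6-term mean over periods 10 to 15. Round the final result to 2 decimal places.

272.08

Sum over 9–14: 78 + 447 + 77 + 337 + 402 + 196 = 1537
Sum over 10–15: 447 + 77 + 337 + 402 + 196 + 269 = 1728
CMA at t=12 = (1537 + 1728) / (2·6) = 3265 / 12 = 272.08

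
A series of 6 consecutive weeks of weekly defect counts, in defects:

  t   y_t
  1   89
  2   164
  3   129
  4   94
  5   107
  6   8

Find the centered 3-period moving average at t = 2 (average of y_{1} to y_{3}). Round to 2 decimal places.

Sum of periods 1–3: 89 + 164 + 129 = 382
Divide by 3: 382 / 3 = 127.33

127.33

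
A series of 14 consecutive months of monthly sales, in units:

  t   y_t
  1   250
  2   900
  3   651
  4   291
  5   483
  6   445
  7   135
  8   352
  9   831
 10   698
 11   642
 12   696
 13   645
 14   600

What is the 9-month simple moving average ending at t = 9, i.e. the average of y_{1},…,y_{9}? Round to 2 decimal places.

482.00

Sum of periods 1–9: 250 + 900 + 651 + 291 + 483 + 445 + 135 + 352 + 831 = 4338
Divide by 9: 4338 / 9 = 482.00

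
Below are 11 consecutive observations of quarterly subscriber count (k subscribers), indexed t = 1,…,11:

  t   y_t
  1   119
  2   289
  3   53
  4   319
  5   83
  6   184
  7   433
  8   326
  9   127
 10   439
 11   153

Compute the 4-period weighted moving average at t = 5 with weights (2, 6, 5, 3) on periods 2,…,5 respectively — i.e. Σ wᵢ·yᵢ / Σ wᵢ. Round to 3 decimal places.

171.250

Weighted sum: 2·289 + 6·53 + 5·319 + 3·83 = 578 + 318 + 1595 + 249 = 2740
Weight total: 2 + 6 + 5 + 3 = 16
WMA = 2740 / 16 = 171.250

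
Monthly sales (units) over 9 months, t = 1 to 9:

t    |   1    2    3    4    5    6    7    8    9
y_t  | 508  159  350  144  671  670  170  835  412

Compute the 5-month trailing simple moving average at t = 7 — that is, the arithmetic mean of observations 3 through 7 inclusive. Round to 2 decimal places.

Sum of periods 3–7: 350 + 144 + 671 + 670 + 170 = 2005
Divide by 5: 2005 / 5 = 401.00

401.00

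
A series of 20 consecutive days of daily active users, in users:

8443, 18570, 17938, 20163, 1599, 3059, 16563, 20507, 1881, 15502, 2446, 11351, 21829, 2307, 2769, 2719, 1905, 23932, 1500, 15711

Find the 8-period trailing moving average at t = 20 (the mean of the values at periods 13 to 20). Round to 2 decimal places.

9084.00

Sum of periods 13–20: 21829 + 2307 + 2769 + 2719 + 1905 + 23932 + 1500 + 15711 = 72672
Divide by 8: 72672 / 8 = 9084.00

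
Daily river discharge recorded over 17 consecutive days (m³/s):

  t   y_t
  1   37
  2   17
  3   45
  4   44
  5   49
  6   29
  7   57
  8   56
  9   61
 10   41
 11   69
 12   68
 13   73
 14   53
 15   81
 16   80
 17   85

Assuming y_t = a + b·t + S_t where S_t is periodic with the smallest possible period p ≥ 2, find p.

4

First differences y_{t+1} − y_t: -20, 28, -1, 5, -20, 28, -1, 5, -20, 28, …
The difference pattern repeats every 4 terms and not for any smaller step, so p = 4.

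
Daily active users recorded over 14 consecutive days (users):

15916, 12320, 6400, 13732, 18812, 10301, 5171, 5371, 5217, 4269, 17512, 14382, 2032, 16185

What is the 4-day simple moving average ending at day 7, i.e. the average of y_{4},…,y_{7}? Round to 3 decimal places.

12004.000

Sum of periods 4–7: 13732 + 18812 + 10301 + 5171 = 48016
Divide by 4: 48016 / 4 = 12004.000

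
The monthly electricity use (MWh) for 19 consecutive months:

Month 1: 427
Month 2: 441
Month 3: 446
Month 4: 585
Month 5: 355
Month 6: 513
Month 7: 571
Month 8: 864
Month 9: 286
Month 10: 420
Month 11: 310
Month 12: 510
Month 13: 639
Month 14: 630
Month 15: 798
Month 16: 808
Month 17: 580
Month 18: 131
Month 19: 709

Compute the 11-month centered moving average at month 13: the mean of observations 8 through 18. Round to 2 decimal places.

543.27

Sum of periods 8–18: 864 + 286 + 420 + 310 + 510 + 639 + 630 + 798 + 808 + 580 + 131 = 5976
Divide by 11: 5976 / 11 = 543.27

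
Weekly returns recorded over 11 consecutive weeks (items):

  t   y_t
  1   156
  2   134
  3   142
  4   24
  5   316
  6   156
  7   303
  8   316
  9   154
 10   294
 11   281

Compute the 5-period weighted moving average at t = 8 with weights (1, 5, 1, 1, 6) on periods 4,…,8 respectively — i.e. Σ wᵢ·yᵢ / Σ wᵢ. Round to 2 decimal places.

282.79

Weighted sum: 1·24 + 5·316 + 1·156 + 1·303 + 6·316 = 24 + 1580 + 156 + 303 + 1896 = 3959
Weight total: 1 + 5 + 1 + 1 + 6 = 14
WMA = 3959 / 14 = 282.79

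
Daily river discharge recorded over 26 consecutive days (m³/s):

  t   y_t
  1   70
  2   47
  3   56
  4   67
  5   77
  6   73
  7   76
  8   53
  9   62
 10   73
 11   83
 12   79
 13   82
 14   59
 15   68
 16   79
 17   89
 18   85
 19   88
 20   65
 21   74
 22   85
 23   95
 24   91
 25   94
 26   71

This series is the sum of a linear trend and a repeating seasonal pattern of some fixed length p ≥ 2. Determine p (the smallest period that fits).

6

First differences y_{t+1} − y_t: -23, 9, 11, 10, -4, 3, -23, 9, 11, 10, -4, 3, -23, 9, …
The difference pattern repeats every 6 terms and not for any smaller step, so p = 6.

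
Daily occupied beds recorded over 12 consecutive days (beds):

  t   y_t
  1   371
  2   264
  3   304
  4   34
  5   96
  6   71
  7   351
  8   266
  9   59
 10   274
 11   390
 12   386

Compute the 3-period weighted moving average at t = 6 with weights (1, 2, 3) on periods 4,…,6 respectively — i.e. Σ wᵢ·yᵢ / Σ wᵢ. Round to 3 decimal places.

73.167

Weighted sum: 1·34 + 2·96 + 3·71 = 34 + 192 + 213 = 439
Weight total: 1 + 2 + 3 = 6
WMA = 439 / 6 = 73.167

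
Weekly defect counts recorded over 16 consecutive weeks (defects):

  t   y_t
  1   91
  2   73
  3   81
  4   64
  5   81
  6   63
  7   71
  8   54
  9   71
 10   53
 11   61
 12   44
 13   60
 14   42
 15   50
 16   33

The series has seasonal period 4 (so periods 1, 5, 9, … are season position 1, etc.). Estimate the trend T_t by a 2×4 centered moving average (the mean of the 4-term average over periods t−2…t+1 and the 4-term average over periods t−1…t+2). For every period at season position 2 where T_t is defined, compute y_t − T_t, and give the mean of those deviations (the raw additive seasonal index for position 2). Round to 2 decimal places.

-5.54

Season position 2 occurs at t = 6, 10, 14 (where T_t is defined).
t=6: T_6 = 68.5000; y_6 − T_6 = 63 − 68.5000 = -5.5000
t=10: T_10 = 58.5000; y_10 − T_10 = 53 − 58.5000 = -5.5000
t=14: T_14 = 47.6250; y_14 − T_14 = 42 − 47.6250 = -5.6250
Mean deviation: (-5.5000 + -5.5000 + -5.6250) / 3 = -5.54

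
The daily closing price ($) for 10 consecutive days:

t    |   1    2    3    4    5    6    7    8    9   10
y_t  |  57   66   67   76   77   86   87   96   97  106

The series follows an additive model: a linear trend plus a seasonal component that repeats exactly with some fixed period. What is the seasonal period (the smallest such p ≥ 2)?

2

First differences y_{t+1} − y_t: 9, 1, 9, 1, 9, 1, …
The difference pattern repeats every 2 terms and not for any smaller step, so p = 2.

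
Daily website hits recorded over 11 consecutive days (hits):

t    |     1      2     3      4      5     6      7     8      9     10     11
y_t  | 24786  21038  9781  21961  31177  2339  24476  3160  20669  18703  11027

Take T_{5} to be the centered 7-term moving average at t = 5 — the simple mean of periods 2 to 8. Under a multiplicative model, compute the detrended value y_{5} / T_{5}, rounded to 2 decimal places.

1.92

Trend T_5 = (21038 + 9781 + 21961 + 31177 + 2339 + 24476 + 3160) / 7 = 113932/7 = 16276.0000
Ratio to trend: 31177 / 16276.0000 = 1.92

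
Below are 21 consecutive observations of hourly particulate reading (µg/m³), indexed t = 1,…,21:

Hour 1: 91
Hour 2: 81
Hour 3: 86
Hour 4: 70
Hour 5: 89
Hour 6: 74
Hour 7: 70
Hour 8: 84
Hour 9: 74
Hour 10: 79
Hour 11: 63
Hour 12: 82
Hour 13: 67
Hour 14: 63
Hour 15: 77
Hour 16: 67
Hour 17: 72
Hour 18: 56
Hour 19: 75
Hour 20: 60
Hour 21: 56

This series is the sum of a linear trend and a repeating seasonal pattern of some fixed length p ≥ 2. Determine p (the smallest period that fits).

First differences y_{t+1} − y_t: -10, 5, -16, 19, -15, -4, 14, -10, 5, -16, 19, -15, -4, 14, -10, 5, …
The difference pattern repeats every 7 terms and not for any smaller step, so p = 7.

7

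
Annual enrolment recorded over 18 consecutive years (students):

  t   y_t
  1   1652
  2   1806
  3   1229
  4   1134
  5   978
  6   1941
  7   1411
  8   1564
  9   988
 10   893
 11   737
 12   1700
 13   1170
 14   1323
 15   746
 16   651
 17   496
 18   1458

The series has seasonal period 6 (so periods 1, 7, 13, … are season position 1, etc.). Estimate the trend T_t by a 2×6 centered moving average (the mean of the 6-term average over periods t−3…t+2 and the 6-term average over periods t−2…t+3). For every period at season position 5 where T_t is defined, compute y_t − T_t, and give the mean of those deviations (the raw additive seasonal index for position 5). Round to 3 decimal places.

Season position 5 occurs at t = 5, 11 (where T_t is defined).
t=5: T_5 = 1396.33333; y_5 − T_5 = 978 − 1396.33333 = -418.33333
t=11: T_11 = 1155.25000; y_11 − T_11 = 737 − 1155.25000 = -418.25000
Mean deviation: (-418.33333 + -418.25000) / 2 = -418.292

-418.292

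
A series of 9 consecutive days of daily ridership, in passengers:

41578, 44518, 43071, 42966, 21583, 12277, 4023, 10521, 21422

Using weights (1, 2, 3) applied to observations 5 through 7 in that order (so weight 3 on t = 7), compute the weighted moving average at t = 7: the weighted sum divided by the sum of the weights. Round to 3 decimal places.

9701.000

Weighted sum: 1·21583 + 2·12277 + 3·4023 = 21583 + 24554 + 12069 = 58206
Weight total: 1 + 2 + 3 = 6
WMA = 58206 / 6 = 9701.000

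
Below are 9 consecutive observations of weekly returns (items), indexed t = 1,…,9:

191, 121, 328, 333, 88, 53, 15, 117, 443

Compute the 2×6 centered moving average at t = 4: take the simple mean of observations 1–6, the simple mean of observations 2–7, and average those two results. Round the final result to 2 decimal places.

Sum over 1–6: 191 + 121 + 328 + 333 + 88 + 53 = 1114
Sum over 2–7: 121 + 328 + 333 + 88 + 53 + 15 = 938
CMA at t=4 = (1114 + 938) / (2·6) = 2052 / 12 = 171.00

171.00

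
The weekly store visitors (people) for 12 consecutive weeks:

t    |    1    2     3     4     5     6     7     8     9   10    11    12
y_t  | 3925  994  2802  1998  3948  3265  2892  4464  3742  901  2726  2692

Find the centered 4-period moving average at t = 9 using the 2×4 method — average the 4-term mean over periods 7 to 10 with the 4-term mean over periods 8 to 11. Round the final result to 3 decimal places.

Sum over 7–10: 2892 + 4464 + 3742 + 901 = 11999
Sum over 8–11: 4464 + 3742 + 901 + 2726 = 11833
CMA at t=9 = (11999 + 11833) / (2·4) = 23832 / 8 = 2979.000

2979.000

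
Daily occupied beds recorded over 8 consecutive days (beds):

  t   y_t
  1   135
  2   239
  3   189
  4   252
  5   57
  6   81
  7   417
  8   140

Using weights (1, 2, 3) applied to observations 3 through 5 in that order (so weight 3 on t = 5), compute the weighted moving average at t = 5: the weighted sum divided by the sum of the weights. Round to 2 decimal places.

Weighted sum: 1·189 + 2·252 + 3·57 = 189 + 504 + 171 = 864
Weight total: 1 + 2 + 3 = 6
WMA = 864 / 6 = 144.00

144.00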